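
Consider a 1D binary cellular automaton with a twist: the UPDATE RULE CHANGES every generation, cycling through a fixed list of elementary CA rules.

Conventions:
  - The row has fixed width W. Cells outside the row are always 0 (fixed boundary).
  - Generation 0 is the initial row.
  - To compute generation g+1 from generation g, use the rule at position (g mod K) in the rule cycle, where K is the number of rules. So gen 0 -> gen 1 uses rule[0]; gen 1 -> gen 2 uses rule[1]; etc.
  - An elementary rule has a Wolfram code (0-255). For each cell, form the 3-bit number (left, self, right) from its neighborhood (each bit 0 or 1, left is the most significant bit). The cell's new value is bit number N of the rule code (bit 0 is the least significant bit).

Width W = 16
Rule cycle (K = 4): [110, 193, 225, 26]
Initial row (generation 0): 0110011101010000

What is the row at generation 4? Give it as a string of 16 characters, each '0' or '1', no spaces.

Answer: 0101000011000010

Derivation:
Gen 0: 0110011101010000
Gen 1 (rule 110): 1110110111110000
Gen 2 (rule 193): 0110010011110111
Gen 3 (rule 225): 0010000001111011
Gen 4 (rule 26): 0101000011000010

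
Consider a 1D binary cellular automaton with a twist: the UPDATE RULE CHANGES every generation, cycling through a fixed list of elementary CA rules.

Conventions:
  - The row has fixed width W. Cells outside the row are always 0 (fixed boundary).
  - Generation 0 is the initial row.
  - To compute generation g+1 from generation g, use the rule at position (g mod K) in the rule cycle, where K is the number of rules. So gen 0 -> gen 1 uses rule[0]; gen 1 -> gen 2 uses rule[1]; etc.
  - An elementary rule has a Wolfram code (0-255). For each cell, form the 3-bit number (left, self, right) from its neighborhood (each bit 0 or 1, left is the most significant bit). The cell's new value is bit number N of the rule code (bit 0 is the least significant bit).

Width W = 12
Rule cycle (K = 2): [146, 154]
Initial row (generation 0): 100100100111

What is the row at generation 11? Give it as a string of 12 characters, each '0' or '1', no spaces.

Gen 0: 100100100111
Gen 1 (rule 146): 011011011010
Gen 2 (rule 154): 110010010001
Gen 3 (rule 146): 001101101010
Gen 4 (rule 154): 011001000001
Gen 5 (rule 146): 100110100010
Gen 6 (rule 154): 011100010101
Gen 7 (rule 146): 101010100000
Gen 8 (rule 154): 000000010000
Gen 9 (rule 146): 000000101000
Gen 10 (rule 154): 000001000100
Gen 11 (rule 146): 000010101010

Answer: 000010101010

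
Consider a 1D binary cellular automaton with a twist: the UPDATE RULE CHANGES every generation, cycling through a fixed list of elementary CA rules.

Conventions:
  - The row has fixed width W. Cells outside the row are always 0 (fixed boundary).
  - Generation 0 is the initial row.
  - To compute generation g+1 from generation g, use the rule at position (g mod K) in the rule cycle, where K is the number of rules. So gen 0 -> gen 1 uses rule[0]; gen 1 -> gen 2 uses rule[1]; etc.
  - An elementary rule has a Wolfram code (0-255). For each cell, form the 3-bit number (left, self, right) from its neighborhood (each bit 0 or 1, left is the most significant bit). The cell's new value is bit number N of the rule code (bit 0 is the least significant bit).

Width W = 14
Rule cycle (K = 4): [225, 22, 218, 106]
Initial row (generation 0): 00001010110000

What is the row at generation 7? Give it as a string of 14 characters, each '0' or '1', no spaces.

Gen 0: 00001010110000
Gen 1 (rule 225): 11100101010111
Gen 2 (rule 22): 00011101010000
Gen 3 (rule 218): 00111100001000
Gen 4 (rule 106): 01100100010000
Gen 5 (rule 225): 00100001000111
Gen 6 (rule 22): 01110011101000
Gen 7 (rule 218): 11111111100100

Answer: 11111111100100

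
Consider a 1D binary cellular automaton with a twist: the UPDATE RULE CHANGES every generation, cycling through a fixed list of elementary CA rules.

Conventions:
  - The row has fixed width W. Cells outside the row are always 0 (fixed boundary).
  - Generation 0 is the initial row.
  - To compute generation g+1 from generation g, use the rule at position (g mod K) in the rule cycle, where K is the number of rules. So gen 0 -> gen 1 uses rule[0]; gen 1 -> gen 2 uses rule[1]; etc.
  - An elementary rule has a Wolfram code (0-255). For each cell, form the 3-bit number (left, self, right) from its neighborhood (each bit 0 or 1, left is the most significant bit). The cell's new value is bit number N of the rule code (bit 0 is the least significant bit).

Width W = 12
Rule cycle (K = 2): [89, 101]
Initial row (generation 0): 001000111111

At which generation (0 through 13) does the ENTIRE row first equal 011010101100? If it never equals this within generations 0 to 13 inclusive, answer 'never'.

Answer: 3

Derivation:
Gen 0: 001000111111
Gen 1 (rule 89): 100110100001
Gen 2 (rule 101): 100011101101
Gen 3 (rule 89): 011010101100
Gen 4 (rule 101): 001111110101
Gen 5 (rule 89): 101000010000
Gen 6 (rule 101): 111011010111
Gen 7 (rule 89): 101011000101
Gen 8 (rule 101): 111101010111
Gen 9 (rule 89): 100100000101
Gen 10 (rule 101): 100101110111
Gen 11 (rule 89): 010001010101
Gen 12 (rule 101): 010101111111
Gen 13 (rule 89): 000001000001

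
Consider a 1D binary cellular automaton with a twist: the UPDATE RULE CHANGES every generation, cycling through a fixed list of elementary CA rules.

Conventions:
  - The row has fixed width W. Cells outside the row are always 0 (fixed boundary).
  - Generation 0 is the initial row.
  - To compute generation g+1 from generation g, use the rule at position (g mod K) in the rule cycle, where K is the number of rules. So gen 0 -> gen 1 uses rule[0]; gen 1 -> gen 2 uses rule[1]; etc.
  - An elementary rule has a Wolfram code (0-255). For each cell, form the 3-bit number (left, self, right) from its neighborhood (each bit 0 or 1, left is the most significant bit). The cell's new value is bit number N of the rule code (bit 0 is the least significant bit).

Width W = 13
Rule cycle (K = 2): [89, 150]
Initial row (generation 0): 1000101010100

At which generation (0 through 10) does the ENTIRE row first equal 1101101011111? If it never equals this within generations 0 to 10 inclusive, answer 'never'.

Answer: never

Derivation:
Gen 0: 1000101010100
Gen 1 (rule 89): 0110000000011
Gen 2 (rule 150): 1001000000100
Gen 3 (rule 89): 0100111110011
Gen 4 (rule 150): 1111011101100
Gen 5 (rule 89): 1001010101111
Gen 6 (rule 150): 1111010100110
Gen 7 (rule 89): 1001000010111
Gen 8 (rule 150): 1111100110010
Gen 9 (rule 89): 1000110111001
Gen 10 (rule 150): 1101000010111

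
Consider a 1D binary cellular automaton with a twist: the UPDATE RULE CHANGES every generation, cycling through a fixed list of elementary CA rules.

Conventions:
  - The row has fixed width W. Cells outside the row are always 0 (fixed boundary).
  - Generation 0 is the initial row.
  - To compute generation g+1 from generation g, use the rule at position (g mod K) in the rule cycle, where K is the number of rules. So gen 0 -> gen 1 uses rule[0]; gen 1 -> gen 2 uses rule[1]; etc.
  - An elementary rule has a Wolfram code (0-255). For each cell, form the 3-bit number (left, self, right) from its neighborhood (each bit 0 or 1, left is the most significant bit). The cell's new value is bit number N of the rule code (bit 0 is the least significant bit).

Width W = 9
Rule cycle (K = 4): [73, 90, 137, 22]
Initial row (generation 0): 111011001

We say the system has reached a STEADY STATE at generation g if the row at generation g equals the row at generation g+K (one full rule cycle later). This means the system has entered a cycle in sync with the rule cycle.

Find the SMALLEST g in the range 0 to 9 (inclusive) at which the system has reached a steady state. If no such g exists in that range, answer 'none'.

Gen 0: 111011001
Gen 1 (rule 73): 101011000
Gen 2 (rule 90): 000011100
Gen 3 (rule 137): 111011001
Gen 4 (rule 22): 000000111
Gen 5 (rule 73): 111110101
Gen 6 (rule 90): 100010000
Gen 7 (rule 137): 001000111
Gen 8 (rule 22): 011101000
Gen 9 (rule 73): 010100011
Gen 10 (rule 90): 100010111
Gen 11 (rule 137): 001000110
Gen 12 (rule 22): 011101001
Gen 13 (rule 73): 010100000

Answer: none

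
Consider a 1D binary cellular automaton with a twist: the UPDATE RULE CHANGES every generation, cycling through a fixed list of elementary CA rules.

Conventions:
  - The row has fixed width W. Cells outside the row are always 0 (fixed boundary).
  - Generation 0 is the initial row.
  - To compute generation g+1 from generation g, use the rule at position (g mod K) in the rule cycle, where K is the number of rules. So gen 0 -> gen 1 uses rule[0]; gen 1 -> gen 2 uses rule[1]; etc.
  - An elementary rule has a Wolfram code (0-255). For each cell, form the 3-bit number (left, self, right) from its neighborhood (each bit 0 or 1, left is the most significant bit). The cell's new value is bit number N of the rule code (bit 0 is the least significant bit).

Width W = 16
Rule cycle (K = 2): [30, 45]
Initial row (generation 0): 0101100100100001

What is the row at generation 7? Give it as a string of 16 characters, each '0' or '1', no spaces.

Gen 0: 0101100100100001
Gen 1 (rule 30): 1101011111110011
Gen 2 (rule 45): 1011110000000010
Gen 3 (rule 30): 1010001000000111
Gen 4 (rule 45): 1110101011110100
Gen 5 (rule 30): 1000101010000110
Gen 6 (rule 45): 1010111110110100
Gen 7 (rule 30): 1010100000100110

Answer: 1010100000100110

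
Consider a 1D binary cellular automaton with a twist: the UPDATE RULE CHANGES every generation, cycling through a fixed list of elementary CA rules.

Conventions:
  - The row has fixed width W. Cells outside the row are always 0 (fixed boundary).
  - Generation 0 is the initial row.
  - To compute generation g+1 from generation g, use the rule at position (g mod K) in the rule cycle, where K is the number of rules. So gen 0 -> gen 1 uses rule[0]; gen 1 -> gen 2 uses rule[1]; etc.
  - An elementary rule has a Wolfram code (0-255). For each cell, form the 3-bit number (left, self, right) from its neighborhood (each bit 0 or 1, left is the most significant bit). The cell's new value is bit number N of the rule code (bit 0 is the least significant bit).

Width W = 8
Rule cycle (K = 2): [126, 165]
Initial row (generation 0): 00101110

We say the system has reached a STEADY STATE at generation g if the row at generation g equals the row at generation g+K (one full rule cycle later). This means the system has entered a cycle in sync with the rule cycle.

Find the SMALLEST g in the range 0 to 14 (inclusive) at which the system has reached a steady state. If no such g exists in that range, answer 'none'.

Gen 0: 00101110
Gen 1 (rule 126): 01111011
Gen 2 (rule 165): 00110100
Gen 3 (rule 126): 01111110
Gen 4 (rule 165): 00111100
Gen 5 (rule 126): 01100110
Gen 6 (rule 165): 00000000
Gen 7 (rule 126): 00000000
Gen 8 (rule 165): 11111111
Gen 9 (rule 126): 10000001
Gen 10 (rule 165): 10111101
Gen 11 (rule 126): 11100111
Gen 12 (rule 165): 01000010
Gen 13 (rule 126): 11100111
Gen 14 (rule 165): 01000010
Gen 15 (rule 126): 11100111
Gen 16 (rule 165): 01000010

Answer: 11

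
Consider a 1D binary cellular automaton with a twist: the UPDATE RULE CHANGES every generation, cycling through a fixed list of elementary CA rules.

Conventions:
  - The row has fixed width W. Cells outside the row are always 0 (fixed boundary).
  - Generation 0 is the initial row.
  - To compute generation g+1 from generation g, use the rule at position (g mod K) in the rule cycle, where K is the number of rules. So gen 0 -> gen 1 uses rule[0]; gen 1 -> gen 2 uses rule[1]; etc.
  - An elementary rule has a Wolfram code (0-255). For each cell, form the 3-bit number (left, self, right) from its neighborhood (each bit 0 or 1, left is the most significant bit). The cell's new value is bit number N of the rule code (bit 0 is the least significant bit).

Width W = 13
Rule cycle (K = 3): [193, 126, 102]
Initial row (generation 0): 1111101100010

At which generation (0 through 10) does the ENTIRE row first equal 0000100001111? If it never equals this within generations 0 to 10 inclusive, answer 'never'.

Gen 0: 1111101100010
Gen 1 (rule 193): 0111100101000
Gen 2 (rule 126): 1100111111100
Gen 3 (rule 102): 0101000000100
Gen 4 (rule 193): 0000011110001
Gen 5 (rule 126): 0000110011011
Gen 6 (rule 102): 0001010101101
Gen 7 (rule 193): 1100000000100
Gen 8 (rule 126): 1110000001110
Gen 9 (rule 102): 0010000010010
Gen 10 (rule 193): 1000111000000

Answer: never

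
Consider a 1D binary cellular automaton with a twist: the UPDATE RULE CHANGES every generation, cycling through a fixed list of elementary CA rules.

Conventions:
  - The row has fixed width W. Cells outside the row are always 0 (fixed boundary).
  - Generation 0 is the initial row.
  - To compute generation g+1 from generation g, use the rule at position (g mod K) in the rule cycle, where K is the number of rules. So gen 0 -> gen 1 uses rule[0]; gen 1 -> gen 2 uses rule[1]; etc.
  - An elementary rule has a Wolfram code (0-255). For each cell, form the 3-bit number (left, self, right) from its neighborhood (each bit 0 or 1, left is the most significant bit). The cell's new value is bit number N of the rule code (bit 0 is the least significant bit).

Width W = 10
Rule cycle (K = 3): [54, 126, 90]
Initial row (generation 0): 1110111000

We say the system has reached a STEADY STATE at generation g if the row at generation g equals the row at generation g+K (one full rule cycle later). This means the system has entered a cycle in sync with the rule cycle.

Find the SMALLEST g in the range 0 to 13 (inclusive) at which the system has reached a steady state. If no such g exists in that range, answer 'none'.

Gen 0: 1110111000
Gen 1 (rule 54): 0001000100
Gen 2 (rule 126): 0011101110
Gen 3 (rule 90): 0110101011
Gen 4 (rule 54): 1001111100
Gen 5 (rule 126): 1111000110
Gen 6 (rule 90): 1001101111
Gen 7 (rule 54): 1110010000
Gen 8 (rule 126): 1011111000
Gen 9 (rule 90): 0010001100
Gen 10 (rule 54): 0111010010
Gen 11 (rule 126): 1101111111
Gen 12 (rule 90): 1101000001
Gen 13 (rule 54): 0011100011
Gen 14 (rule 126): 0110110111
Gen 15 (rule 90): 1110110101
Gen 16 (rule 54): 0001001111

Answer: none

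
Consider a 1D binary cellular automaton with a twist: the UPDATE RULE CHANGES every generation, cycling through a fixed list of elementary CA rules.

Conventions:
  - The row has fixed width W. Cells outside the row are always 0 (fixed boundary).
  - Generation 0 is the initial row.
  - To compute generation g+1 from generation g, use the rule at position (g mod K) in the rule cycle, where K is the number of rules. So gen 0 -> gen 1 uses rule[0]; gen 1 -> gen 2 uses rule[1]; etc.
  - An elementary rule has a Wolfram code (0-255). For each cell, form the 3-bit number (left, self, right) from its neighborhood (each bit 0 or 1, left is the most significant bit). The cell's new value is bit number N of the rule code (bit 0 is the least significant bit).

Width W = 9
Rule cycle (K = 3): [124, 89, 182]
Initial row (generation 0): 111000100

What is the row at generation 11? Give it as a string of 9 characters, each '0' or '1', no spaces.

Answer: 010000011

Derivation:
Gen 0: 111000100
Gen 1 (rule 124): 101100110
Gen 2 (rule 89): 001110111
Gen 3 (rule 182): 010101010
Gen 4 (rule 124): 011111111
Gen 5 (rule 89): 010000001
Gen 6 (rule 182): 111000011
Gen 7 (rule 124): 101100011
Gen 8 (rule 89): 001111011
Gen 9 (rule 182): 010110100
Gen 10 (rule 124): 011111110
Gen 11 (rule 89): 010000011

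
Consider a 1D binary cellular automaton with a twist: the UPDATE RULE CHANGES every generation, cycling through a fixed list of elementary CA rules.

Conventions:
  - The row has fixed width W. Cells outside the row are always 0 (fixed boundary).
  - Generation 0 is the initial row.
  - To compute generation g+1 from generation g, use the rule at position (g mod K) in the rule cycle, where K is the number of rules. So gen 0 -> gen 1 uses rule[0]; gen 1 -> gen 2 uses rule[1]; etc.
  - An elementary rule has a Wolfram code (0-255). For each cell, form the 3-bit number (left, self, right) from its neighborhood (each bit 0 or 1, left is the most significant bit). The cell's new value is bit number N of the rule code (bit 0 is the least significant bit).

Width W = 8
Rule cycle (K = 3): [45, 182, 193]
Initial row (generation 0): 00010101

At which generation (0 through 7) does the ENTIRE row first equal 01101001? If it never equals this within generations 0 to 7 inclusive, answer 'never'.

Answer: never

Derivation:
Gen 0: 00010101
Gen 1 (rule 45): 11011111
Gen 2 (rule 182): 00101110
Gen 3 (rule 193): 10000110
Gen 4 (rule 45): 10110100
Gen 5 (rule 182): 11001110
Gen 6 (rule 193): 01000110
Gen 7 (rule 45): 01010100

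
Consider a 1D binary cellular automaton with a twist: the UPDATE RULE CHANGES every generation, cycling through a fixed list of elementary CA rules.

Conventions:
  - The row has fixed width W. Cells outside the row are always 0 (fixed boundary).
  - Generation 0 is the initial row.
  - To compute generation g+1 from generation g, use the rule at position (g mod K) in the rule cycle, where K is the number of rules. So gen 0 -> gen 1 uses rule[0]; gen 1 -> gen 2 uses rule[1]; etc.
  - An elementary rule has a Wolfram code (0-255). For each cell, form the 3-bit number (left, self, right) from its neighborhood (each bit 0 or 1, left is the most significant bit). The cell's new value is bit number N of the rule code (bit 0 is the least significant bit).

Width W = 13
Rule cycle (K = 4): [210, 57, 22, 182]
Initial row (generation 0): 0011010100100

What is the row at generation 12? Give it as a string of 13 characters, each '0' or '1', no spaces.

Answer: 1111110010110

Derivation:
Gen 0: 0011010100100
Gen 1 (rule 210): 0101000011010
Gen 2 (rule 57): 0010111010101
Gen 3 (rule 22): 0110000010101
Gen 4 (rule 182): 1001000111111
Gen 5 (rule 210): 0110101011111
Gen 6 (rule 57): 0101010110000
Gen 7 (rule 22): 1101010001000
Gen 8 (rule 182): 0011111011100
Gen 9 (rule 210): 0101111001110
Gen 10 (rule 57): 0011000101001
Gen 11 (rule 22): 0100101101111
Gen 12 (rule 182): 1111110010110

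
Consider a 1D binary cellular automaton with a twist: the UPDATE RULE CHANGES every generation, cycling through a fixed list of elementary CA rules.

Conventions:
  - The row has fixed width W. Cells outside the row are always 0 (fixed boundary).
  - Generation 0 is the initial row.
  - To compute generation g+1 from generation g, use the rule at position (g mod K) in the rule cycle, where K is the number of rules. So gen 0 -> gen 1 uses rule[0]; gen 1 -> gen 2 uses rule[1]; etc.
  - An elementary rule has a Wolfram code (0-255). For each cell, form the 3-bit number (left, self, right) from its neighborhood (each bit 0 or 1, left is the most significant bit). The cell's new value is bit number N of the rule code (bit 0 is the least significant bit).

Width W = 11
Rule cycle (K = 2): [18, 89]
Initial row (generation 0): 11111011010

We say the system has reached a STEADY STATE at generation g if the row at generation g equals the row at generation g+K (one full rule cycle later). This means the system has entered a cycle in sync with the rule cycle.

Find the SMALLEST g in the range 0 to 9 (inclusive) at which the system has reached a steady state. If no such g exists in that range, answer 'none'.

Gen 0: 11111011010
Gen 1 (rule 18): 00000000001
Gen 2 (rule 89): 11111111100
Gen 3 (rule 18): 00000000010
Gen 4 (rule 89): 11111111001
Gen 5 (rule 18): 00000000110
Gen 6 (rule 89): 11111110111
Gen 7 (rule 18): 00000000000
Gen 8 (rule 89): 11111111111
Gen 9 (rule 18): 00000000000
Gen 10 (rule 89): 11111111111
Gen 11 (rule 18): 00000000000

Answer: 7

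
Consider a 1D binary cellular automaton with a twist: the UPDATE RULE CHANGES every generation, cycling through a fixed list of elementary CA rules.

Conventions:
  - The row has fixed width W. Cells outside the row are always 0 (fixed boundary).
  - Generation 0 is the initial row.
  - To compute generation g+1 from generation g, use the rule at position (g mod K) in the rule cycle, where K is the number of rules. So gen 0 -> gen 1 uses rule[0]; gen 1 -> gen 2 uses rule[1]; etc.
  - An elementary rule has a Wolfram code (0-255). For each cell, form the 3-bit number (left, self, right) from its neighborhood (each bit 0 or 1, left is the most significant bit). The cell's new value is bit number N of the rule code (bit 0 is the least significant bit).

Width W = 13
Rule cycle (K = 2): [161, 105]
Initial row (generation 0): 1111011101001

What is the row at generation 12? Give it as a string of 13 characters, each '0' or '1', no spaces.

Gen 0: 1111011101001
Gen 1 (rule 161): 0110101010000
Gen 2 (rule 105): 0111010100111
Gen 3 (rule 161): 0010101000010
Gen 4 (rule 105): 1001010011000
Gen 5 (rule 161): 0000100000011
Gen 6 (rule 105): 1110001111011
Gen 7 (rule 161): 0100100110100
Gen 8 (rule 105): 0000000111001
Gen 9 (rule 161): 1111110010000
Gen 10 (rule 105): 1000010000111
Gen 11 (rule 161): 0011000110010
Gen 12 (rule 105): 1011010110000

Answer: 1011010110000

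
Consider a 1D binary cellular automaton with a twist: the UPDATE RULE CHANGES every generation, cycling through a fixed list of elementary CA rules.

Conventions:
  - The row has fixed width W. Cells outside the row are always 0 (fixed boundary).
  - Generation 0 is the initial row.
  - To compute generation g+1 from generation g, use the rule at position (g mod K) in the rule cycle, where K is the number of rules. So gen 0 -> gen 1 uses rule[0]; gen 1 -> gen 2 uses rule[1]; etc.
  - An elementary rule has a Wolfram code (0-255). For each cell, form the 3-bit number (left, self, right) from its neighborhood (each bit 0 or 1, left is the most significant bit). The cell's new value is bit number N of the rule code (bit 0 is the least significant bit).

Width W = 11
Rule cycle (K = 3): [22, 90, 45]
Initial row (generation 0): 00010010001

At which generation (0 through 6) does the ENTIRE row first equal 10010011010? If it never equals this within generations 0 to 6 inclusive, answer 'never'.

Gen 0: 00010010001
Gen 1 (rule 22): 00111111011
Gen 2 (rule 90): 01100001011
Gen 3 (rule 45): 01001101110
Gen 4 (rule 22): 11110000001
Gen 5 (rule 90): 10011000010
Gen 6 (rule 45): 10010011010

Answer: 6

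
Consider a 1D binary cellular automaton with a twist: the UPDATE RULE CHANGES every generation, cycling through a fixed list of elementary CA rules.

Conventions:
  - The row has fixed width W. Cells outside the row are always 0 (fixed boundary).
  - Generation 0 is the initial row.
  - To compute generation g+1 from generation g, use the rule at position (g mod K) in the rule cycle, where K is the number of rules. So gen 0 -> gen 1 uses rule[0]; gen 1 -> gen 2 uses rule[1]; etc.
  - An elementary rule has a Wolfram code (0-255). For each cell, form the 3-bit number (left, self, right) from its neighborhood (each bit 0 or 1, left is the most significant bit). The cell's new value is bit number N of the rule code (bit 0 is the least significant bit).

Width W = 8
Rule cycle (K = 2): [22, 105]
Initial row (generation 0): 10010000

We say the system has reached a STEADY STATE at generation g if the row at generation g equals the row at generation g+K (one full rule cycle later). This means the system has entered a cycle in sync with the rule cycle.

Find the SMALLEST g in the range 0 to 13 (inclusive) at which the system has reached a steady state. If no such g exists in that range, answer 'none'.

Answer: 5

Derivation:
Gen 0: 10010000
Gen 1 (rule 22): 11111000
Gen 2 (rule 105): 10001011
Gen 3 (rule 22): 11011000
Gen 4 (rule 105): 11111011
Gen 5 (rule 22): 00000000
Gen 6 (rule 105): 11111111
Gen 7 (rule 22): 00000000
Gen 8 (rule 105): 11111111
Gen 9 (rule 22): 00000000
Gen 10 (rule 105): 11111111
Gen 11 (rule 22): 00000000
Gen 12 (rule 105): 11111111
Gen 13 (rule 22): 00000000
Gen 14 (rule 105): 11111111
Gen 15 (rule 22): 00000000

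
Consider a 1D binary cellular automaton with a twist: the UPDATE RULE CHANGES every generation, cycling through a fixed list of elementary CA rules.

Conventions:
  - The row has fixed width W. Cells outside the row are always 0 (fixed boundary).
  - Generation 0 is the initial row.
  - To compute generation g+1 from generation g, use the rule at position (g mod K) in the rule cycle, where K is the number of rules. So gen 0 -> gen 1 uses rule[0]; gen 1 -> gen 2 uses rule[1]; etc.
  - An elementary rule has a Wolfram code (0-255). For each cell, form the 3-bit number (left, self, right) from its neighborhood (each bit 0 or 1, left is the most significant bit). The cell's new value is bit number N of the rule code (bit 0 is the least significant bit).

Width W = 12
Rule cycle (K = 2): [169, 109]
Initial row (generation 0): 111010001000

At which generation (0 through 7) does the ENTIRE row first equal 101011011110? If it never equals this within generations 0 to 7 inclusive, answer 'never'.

Gen 0: 111010001000
Gen 1 (rule 169): 110100100011
Gen 2 (rule 109): 111100101011
Gen 3 (rule 169): 111000010110
Gen 4 (rule 109): 101011011110
Gen 5 (rule 169): 010110111100
Gen 6 (rule 109): 011111100101
Gen 7 (rule 169): 011111000010

Answer: 4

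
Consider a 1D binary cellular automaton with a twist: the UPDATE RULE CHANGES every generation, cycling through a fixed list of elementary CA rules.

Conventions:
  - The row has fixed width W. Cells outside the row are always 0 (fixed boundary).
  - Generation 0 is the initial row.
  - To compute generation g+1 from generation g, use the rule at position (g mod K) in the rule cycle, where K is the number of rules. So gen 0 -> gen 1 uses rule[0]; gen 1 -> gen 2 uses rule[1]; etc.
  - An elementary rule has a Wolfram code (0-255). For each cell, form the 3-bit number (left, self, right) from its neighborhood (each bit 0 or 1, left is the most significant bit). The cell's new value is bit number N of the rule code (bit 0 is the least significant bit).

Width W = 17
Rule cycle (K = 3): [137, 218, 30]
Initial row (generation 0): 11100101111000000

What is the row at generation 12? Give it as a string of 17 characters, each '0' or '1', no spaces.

Gen 0: 11100101111000000
Gen 1 (rule 137): 11000001110011111
Gen 2 (rule 218): 11100011111111111
Gen 3 (rule 30): 10010110000000000
Gen 4 (rule 137): 00000100111111111
Gen 5 (rule 218): 00001011111111111
Gen 6 (rule 30): 00011010000000000
Gen 7 (rule 137): 11010000111111111
Gen 8 (rule 218): 11001001111111111
Gen 9 (rule 30): 10111111000000000
Gen 10 (rule 137): 00111110011111111
Gen 11 (rule 218): 01111111111111111
Gen 12 (rule 30): 11000000000000000

Answer: 11000000000000000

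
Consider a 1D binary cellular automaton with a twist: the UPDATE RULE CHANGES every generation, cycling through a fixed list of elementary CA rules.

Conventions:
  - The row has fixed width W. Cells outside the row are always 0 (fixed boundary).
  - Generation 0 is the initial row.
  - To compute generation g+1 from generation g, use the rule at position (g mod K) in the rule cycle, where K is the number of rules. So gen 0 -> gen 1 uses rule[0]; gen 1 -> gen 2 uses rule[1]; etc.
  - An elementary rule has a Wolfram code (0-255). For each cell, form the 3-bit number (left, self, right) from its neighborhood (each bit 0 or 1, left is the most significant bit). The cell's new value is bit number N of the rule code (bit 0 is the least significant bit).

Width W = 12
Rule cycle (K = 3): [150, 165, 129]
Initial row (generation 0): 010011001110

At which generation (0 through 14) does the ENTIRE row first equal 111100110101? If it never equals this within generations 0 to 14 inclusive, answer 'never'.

Gen 0: 010011001110
Gen 1 (rule 150): 111100110101
Gen 2 (rule 165): 011000001111
Gen 3 (rule 129): 000011100110
Gen 4 (rule 150): 000101011001
Gen 5 (rule 165): 110111100001
Gen 6 (rule 129): 000011001100
Gen 7 (rule 150): 000100110010
Gen 8 (rule 165): 110100000010
Gen 9 (rule 129): 000001111000
Gen 10 (rule 150): 000010110100
Gen 11 (rule 165): 111011001101
Gen 12 (rule 129): 010000000000
Gen 13 (rule 150): 111000000000
Gen 14 (rule 165): 010011111111

Answer: 1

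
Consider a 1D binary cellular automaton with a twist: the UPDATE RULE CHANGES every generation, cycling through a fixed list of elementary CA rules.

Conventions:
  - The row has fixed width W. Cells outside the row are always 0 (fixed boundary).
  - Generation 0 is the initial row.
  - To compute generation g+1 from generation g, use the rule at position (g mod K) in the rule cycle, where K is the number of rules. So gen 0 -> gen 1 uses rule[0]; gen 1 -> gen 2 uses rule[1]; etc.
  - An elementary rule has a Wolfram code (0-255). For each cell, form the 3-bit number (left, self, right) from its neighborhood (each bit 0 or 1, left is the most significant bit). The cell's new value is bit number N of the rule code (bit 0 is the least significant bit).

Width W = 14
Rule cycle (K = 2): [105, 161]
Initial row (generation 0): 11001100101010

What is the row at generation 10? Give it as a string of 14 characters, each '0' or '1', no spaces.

Answer: 00011000101001

Derivation:
Gen 0: 11001100101010
Gen 1 (rule 105): 11001100010100
Gen 2 (rule 161): 00000001001001
Gen 3 (rule 105): 11111100000000
Gen 4 (rule 161): 01111001111111
Gen 5 (rule 105): 01001001000001
Gen 6 (rule 161): 00000000011100
Gen 7 (rule 105): 11111111010101
Gen 8 (rule 161): 01111110101010
Gen 9 (rule 105): 01000011010100
Gen 10 (rule 161): 00011000101001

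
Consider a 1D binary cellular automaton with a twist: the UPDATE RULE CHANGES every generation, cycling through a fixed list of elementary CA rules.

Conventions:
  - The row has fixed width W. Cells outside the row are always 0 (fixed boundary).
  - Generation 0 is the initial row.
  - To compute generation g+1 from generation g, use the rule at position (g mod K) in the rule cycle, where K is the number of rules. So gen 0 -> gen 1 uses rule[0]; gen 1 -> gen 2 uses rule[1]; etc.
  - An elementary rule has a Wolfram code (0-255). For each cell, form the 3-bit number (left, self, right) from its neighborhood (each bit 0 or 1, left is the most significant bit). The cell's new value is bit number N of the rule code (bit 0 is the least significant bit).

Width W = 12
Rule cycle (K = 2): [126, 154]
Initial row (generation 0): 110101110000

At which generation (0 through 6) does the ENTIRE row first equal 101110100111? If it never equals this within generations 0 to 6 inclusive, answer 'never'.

Gen 0: 110101110000
Gen 1 (rule 126): 111111011000
Gen 2 (rule 154): 111110010100
Gen 3 (rule 126): 100011111110
Gen 4 (rule 154): 010111111101
Gen 5 (rule 126): 111100000111
Gen 6 (rule 154): 111010001110

Answer: never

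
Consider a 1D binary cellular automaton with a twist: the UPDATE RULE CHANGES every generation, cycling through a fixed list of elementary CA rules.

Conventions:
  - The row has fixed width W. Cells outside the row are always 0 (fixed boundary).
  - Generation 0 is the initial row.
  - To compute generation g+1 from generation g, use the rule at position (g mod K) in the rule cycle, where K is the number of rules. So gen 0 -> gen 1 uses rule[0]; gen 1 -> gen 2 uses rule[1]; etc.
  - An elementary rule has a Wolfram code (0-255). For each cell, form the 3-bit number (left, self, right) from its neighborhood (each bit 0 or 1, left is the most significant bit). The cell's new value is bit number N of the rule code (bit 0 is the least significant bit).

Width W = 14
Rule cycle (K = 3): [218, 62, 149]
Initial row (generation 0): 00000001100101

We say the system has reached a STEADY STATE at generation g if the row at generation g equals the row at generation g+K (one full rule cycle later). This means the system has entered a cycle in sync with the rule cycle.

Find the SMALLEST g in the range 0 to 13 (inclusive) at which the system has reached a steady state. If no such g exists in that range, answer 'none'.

Answer: 4

Derivation:
Gen 0: 00000001100101
Gen 1 (rule 218): 00000011111000
Gen 2 (rule 62): 00000110000100
Gen 3 (rule 149): 11110001110111
Gen 4 (rule 218): 11111011110111
Gen 5 (rule 62): 10000110001100
Gen 6 (rule 149): 11110001100011
Gen 7 (rule 218): 11111011110111
Gen 8 (rule 62): 10000110001100
Gen 9 (rule 149): 11110001100011
Gen 10 (rule 218): 11111011110111
Gen 11 (rule 62): 10000110001100
Gen 12 (rule 149): 11110001100011
Gen 13 (rule 218): 11111011110111
Gen 14 (rule 62): 10000110001100
Gen 15 (rule 149): 11110001100011
Gen 16 (rule 218): 11111011110111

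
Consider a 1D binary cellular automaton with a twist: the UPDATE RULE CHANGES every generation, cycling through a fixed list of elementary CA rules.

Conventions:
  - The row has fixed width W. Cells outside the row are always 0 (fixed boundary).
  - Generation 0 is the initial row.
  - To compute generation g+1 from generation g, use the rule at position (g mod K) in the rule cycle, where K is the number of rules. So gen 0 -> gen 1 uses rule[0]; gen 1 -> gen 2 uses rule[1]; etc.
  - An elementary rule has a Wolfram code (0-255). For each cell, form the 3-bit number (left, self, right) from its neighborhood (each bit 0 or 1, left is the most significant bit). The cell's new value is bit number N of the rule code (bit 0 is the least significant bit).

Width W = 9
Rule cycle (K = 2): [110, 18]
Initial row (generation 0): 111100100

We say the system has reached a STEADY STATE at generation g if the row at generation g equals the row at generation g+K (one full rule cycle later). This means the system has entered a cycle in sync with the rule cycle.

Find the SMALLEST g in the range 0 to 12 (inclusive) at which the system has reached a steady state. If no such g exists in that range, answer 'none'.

Answer: none

Derivation:
Gen 0: 111100100
Gen 1 (rule 110): 100101100
Gen 2 (rule 18): 011000010
Gen 3 (rule 110): 111000110
Gen 4 (rule 18): 000101001
Gen 5 (rule 110): 001111011
Gen 6 (rule 18): 010000000
Gen 7 (rule 110): 110000000
Gen 8 (rule 18): 001000000
Gen 9 (rule 110): 011000000
Gen 10 (rule 18): 100100000
Gen 11 (rule 110): 101100000
Gen 12 (rule 18): 000010000
Gen 13 (rule 110): 000110000
Gen 14 (rule 18): 001001000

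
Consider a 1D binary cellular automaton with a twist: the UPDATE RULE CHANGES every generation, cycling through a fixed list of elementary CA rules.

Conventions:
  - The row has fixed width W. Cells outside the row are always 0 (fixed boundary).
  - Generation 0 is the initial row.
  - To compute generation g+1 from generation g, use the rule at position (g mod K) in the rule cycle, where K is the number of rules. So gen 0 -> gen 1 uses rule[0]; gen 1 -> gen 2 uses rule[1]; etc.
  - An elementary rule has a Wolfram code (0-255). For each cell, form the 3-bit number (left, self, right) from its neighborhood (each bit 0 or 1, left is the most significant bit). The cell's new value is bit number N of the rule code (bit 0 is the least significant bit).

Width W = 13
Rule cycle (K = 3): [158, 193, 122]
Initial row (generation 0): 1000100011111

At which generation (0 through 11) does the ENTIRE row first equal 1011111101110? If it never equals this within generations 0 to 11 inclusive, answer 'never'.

Gen 0: 1000100011111
Gen 1 (rule 158): 1101110111110
Gen 2 (rule 193): 0100110011110
Gen 3 (rule 122): 1011111110011
Gen 4 (rule 158): 1011111101110
Gen 5 (rule 193): 0001111100110
Gen 6 (rule 122): 0011000111111
Gen 7 (rule 158): 0110101111110
Gen 8 (rule 193): 0010000111110
Gen 9 (rule 122): 0101001100011
Gen 10 (rule 158): 1101111010110
Gen 11 (rule 193): 0100111000010

Answer: 4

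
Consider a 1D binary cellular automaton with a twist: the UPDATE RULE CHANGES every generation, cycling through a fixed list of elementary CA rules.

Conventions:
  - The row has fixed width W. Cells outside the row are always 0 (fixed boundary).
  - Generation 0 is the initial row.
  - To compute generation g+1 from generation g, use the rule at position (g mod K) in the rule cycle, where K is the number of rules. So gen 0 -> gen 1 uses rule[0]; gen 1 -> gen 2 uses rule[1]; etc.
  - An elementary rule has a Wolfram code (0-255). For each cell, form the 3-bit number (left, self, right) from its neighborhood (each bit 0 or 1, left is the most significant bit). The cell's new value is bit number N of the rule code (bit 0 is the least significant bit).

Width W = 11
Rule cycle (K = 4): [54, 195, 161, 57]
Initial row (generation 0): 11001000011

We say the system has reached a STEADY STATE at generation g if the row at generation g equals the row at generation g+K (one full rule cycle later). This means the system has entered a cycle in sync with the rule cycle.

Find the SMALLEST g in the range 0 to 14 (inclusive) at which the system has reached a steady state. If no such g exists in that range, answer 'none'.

Answer: none

Derivation:
Gen 0: 11001000011
Gen 1 (rule 54): 00111100100
Gen 2 (rule 195): 11011101001
Gen 3 (rule 161): 00101010000
Gen 4 (rule 57): 10010101111
Gen 5 (rule 54): 11111110000
Gen 6 (rule 195): 01111110111
Gen 7 (rule 161): 00111101010
Gen 8 (rule 57): 10100010101
Gen 9 (rule 54): 11110111111
Gen 10 (rule 195): 01110011111
Gen 11 (rule 161): 00100001110
Gen 12 (rule 57): 10011101001
Gen 13 (rule 54): 11100011111
Gen 14 (rule 195): 01101101111
Gen 15 (rule 161): 00010010110
Gen 16 (rule 57): 11001001101
Gen 17 (rule 54): 00111110011
Gen 18 (rule 195): 11011110101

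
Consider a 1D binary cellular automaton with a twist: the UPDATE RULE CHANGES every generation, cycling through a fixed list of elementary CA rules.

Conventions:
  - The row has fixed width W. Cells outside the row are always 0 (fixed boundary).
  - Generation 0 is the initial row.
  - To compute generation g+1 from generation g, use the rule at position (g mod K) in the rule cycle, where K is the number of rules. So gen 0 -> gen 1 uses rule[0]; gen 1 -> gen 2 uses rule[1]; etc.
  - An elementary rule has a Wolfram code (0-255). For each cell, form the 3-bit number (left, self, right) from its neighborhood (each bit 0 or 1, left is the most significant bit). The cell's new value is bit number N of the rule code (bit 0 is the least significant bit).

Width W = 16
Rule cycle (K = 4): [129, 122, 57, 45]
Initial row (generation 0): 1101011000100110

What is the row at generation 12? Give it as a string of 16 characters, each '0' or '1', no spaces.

Gen 0: 1101011000100110
Gen 1 (rule 129): 0000000010000000
Gen 2 (rule 122): 0000000101000000
Gen 3 (rule 57): 1111110010111111
Gen 4 (rule 45): 1000000011100000
Gen 5 (rule 129): 0011111001001111
Gen 6 (rule 122): 0110001110111001
Gen 7 (rule 57): 0101101001100100
Gen 8 (rule 45): 0111011001000101
Gen 9 (rule 129): 0010000000010000
Gen 10 (rule 122): 0101000000101000
Gen 11 (rule 57): 0010111110010111
Gen 12 (rule 45): 1011100000011100

Answer: 1011100000011100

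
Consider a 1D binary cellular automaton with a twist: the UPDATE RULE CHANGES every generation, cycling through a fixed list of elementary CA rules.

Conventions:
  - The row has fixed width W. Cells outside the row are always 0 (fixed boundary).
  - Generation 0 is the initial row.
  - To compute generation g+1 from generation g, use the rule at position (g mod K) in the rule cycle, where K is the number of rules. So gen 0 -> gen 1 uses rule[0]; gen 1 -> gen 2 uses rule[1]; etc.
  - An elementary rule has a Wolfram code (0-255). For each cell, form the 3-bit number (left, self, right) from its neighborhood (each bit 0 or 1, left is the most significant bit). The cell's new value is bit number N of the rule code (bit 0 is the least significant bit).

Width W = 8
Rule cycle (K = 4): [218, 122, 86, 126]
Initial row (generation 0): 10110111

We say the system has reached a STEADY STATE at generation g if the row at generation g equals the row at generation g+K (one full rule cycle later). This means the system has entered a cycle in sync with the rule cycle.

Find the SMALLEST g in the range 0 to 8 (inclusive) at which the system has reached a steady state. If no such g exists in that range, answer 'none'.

Answer: 5

Derivation:
Gen 0: 10110111
Gen 1 (rule 218): 00110111
Gen 2 (rule 122): 01111101
Gen 3 (rule 86): 10000101
Gen 4 (rule 126): 11001111
Gen 5 (rule 218): 11111111
Gen 6 (rule 122): 10000001
Gen 7 (rule 86): 11000011
Gen 8 (rule 126): 11100111
Gen 9 (rule 218): 11111111
Gen 10 (rule 122): 10000001
Gen 11 (rule 86): 11000011
Gen 12 (rule 126): 11100111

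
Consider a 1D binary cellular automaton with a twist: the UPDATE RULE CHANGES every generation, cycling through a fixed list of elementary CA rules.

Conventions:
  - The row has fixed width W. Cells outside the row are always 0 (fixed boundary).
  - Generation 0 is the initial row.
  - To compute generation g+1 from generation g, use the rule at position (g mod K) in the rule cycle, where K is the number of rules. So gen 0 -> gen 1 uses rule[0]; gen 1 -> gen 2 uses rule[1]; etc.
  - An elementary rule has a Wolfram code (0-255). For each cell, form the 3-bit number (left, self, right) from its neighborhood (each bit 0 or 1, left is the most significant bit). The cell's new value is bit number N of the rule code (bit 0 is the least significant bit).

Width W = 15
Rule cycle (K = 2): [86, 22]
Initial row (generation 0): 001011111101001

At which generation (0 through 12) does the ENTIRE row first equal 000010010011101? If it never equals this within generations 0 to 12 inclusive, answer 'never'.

Answer: never

Derivation:
Gen 0: 001011111101001
Gen 1 (rule 86): 011000000101111
Gen 2 (rule 22): 100100001100000
Gen 3 (rule 86): 111110010110000
Gen 4 (rule 22): 000001110001000
Gen 5 (rule 86): 000010011011100
Gen 6 (rule 22): 000111100000010
Gen 7 (rule 86): 001000110000111
Gen 8 (rule 22): 011101001001000
Gen 9 (rule 86): 100101111111100
Gen 10 (rule 22): 111100000000010
Gen 11 (rule 86): 000110000000111
Gen 12 (rule 22): 001001000001000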